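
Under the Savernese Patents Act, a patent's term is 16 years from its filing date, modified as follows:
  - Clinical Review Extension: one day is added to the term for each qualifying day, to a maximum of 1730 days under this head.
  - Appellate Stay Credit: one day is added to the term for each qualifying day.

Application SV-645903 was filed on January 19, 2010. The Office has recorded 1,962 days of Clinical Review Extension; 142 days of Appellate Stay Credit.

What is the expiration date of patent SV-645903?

Base term: filing date + 16 years → 19 January 2026.
Clinical Review Extension: 1962 days claimed exceeds the 1730-day cap, so +1730 days → 15 October 2030.
Appellate Stay Credit: +142 days → 6 March 2031.

March 6, 2031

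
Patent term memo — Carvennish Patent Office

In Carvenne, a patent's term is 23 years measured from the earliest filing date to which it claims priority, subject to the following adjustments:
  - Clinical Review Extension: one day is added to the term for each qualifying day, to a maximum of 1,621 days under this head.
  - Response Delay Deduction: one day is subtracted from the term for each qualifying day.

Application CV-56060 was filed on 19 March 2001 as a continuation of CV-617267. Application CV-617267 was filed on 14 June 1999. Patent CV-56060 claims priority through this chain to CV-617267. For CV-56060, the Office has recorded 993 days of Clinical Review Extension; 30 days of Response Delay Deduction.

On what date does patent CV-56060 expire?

Earliest priority filing: 14 June 1999.
Base term: 14 June 1999 + 23 years → 14 June 2022.
Clinical Review Extension: 993 days (within the 1621-day cap) → +993 days → 3 March 2025.
Response Delay Deduction: −30 days → 1 February 2025.

2025-02-01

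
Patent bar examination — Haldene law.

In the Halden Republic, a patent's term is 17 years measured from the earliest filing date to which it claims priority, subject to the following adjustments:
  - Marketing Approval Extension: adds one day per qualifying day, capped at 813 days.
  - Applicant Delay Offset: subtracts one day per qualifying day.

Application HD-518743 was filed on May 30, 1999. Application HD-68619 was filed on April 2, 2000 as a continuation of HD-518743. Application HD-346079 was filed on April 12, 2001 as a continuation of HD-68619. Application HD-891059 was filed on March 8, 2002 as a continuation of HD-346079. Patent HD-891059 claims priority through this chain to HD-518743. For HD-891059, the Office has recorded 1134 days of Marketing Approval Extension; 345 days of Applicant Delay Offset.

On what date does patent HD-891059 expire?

September 10, 2017

Earliest priority filing: 30 May 1999.
Base term: 30 May 1999 + 17 years → 30 May 2016.
Marketing Approval Extension: 1134 days claimed exceeds the 813-day cap, so +813 days → 21 August 2018.
Applicant Delay Offset: −345 days → 10 September 2017.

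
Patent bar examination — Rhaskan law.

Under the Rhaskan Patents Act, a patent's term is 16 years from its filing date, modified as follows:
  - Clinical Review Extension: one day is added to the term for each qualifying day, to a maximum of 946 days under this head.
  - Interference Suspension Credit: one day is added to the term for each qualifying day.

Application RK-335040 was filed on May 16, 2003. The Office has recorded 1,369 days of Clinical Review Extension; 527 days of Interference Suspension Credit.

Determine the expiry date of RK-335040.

May 28, 2023

Base term: filing date + 16 years → 16 May 2019.
Clinical Review Extension: 1369 days claimed exceeds the 946-day cap, so +946 days → 17 December 2021.
Interference Suspension Credit: +527 days → 28 May 2023.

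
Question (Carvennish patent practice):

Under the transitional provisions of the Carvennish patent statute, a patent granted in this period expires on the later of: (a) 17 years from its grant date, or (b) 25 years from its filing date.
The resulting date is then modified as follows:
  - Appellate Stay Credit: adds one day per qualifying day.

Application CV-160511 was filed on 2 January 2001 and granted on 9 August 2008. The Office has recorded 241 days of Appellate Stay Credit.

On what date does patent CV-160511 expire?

August 31, 2026

(a) grant + 17 years → 9 August 2025.
(b) filing + 25 years → 2 January 2026.
Later of the two: 2 January 2026.
Appellate Stay Credit: +241 days → 31 August 2026.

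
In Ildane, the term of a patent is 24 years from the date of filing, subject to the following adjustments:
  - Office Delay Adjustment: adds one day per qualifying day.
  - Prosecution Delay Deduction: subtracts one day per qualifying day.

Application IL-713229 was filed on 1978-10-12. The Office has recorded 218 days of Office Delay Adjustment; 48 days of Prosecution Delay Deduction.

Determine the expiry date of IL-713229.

2003-03-31

Base term: filing date + 24 years → 12 October 2002.
Office Delay Adjustment: +218 days → 18 May 2003.
Prosecution Delay Deduction: −48 days → 31 March 2003.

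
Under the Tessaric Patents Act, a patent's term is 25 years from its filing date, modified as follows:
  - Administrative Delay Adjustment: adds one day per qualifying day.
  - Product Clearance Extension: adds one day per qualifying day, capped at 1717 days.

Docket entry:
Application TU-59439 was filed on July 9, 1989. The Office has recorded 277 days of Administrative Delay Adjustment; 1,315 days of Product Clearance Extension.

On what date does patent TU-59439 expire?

November 17, 2018

Base term: filing date + 25 years → 9 July 2014.
Administrative Delay Adjustment: +277 days → 12 April 2015.
Product Clearance Extension: 1315 days (within the 1717-day cap) → +1315 days → 17 November 2018.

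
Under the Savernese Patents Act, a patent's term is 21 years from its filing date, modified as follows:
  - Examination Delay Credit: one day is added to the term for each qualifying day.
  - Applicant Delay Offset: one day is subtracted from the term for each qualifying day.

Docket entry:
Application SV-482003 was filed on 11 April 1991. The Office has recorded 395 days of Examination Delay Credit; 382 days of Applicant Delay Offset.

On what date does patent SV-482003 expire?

Base term: filing date + 21 years → 11 April 2012.
Examination Delay Credit: +395 days → 11 May 2013.
Applicant Delay Offset: −382 days → 24 April 2012.

2012-04-24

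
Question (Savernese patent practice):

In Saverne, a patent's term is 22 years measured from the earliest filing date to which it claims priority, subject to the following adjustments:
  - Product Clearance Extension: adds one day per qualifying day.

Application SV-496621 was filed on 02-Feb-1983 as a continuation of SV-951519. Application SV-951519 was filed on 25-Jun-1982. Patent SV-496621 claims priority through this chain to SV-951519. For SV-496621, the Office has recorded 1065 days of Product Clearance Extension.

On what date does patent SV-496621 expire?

May 26, 2007

Earliest priority filing: 25 June 1982.
Base term: 25 June 1982 + 22 years → 25 June 2004.
Product Clearance Extension: +1065 days → 26 May 2007.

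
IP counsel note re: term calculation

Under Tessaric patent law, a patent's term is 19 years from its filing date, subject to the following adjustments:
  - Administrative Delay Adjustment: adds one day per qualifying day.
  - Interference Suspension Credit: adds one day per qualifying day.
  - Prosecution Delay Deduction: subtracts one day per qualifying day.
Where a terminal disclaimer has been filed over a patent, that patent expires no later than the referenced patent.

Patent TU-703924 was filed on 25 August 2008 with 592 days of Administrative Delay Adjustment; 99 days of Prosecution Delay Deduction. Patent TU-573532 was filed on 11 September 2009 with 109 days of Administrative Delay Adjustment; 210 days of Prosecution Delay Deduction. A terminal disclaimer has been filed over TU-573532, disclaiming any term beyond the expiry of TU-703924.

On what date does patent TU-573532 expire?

June 2, 2028

Natural term of TU-573532:
  Base: filing + 19 years → 11 September 2028.
  Administrative Delay Adjustment: +109 days → 29 December 2028.
  Prosecution Delay Deduction: −210 days → 2 June 2028.
Expiry of referenced patent TU-703924:
  Base: filing + 19 years → 25 August 2027.
  Administrative Delay Adjustment: +592 days → 8 April 2029.
  Prosecution Delay Deduction: −99 days → 30 December 2028.
Terminal disclaimer: TU-573532 expires on the earlier of 2 June 2028 and 30 December 2028.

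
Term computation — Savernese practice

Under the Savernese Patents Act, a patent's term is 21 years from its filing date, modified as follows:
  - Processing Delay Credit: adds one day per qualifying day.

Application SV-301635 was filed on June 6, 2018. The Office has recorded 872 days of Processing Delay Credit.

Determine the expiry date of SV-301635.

2041-10-25

Base term: filing date + 21 years → 6 June 2039.
Processing Delay Credit: +872 days → 25 October 2041.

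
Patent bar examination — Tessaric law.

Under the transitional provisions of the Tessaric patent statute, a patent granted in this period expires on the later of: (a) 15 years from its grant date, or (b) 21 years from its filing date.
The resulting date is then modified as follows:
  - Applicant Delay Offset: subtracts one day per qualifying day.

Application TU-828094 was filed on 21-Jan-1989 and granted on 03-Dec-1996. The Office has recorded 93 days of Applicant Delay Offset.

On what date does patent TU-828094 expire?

(a) grant + 15 years → 3 December 2011.
(b) filing + 21 years → 21 January 2010.
Later of the two: 3 December 2011.
Applicant Delay Offset: −93 days → 1 September 2011.

2011-09-01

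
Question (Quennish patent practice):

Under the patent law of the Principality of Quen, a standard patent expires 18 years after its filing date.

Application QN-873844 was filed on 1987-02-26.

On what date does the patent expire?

2005-02-26

Filing date + 18 years → 26 February 2005.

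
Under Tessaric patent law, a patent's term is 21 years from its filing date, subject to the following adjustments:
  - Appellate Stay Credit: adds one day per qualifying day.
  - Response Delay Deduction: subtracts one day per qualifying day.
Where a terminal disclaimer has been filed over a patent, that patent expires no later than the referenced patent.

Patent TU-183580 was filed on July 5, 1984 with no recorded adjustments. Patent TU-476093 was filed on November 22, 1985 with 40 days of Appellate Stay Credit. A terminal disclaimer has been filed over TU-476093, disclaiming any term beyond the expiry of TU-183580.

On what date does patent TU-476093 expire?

July 5, 2005

Natural term of TU-476093:
  Base: filing + 21 years → 22 November 2006.
  Appellate Stay Credit: +40 days → 1 January 2007.
Expiry of referenced patent TU-183580:
  Base: filing + 21 years → 5 July 2005.
Terminal disclaimer: TU-476093 expires on the earlier of 1 January 2007 and 5 July 2005.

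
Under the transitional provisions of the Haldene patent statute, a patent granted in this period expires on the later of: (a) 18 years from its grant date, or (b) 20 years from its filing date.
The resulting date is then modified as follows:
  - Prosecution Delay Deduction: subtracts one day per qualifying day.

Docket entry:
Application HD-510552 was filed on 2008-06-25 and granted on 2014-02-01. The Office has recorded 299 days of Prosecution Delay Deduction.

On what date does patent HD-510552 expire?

2031-04-08

(a) grant + 18 years → 1 February 2032.
(b) filing + 20 years → 25 June 2028.
Later of the two: 1 February 2032.
Prosecution Delay Deduction: −299 days → 8 April 2031.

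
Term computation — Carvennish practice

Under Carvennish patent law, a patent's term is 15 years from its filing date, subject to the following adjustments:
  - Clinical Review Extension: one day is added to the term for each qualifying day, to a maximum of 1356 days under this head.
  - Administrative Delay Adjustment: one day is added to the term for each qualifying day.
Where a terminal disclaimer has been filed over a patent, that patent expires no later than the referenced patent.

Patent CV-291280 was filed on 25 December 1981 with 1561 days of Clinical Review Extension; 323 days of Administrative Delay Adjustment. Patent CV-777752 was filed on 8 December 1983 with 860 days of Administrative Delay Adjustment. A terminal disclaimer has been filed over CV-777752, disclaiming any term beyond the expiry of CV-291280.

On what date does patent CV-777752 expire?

Natural term of CV-777752:
  Base: filing + 15 years → 8 December 1998.
  Administrative Delay Adjustment: +860 days → 16 April 2001.
Expiry of referenced patent CV-291280:
  Base: filing + 15 years → 25 December 1996.
  Clinical Review Extension: 1561 days claimed exceeds the 1356-day cap, so +1356 days → 11 September 2000.
  Administrative Delay Adjustment: +323 days → 31 July 2001.
Terminal disclaimer: CV-777752 expires on the earlier of 16 April 2001 and 31 July 2001.

2001-04-16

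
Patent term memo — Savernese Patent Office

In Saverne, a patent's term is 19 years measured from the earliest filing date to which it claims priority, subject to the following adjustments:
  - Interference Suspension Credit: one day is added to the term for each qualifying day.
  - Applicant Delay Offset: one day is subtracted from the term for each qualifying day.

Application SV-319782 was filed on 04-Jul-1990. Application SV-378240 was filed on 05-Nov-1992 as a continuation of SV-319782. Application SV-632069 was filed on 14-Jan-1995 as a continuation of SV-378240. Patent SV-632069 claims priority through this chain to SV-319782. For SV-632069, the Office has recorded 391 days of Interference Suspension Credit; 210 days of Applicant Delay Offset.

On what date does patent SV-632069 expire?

January 1, 2010

Earliest priority filing: 4 July 1990.
Base term: 4 July 1990 + 19 years → 4 July 2009.
Interference Suspension Credit: +391 days → 30 July 2010.
Applicant Delay Offset: −210 days → 1 January 2010.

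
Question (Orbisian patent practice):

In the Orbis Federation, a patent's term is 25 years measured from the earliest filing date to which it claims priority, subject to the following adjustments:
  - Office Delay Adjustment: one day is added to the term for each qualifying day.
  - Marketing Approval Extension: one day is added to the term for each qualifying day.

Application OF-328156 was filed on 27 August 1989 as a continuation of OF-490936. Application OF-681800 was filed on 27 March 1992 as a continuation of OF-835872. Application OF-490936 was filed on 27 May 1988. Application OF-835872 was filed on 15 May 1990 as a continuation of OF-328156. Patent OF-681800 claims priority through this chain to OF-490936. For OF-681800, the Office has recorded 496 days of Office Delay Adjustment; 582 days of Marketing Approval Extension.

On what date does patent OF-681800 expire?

2016-05-09

Earliest priority filing: 27 May 1988.
Base term: 27 May 1988 + 25 years → 27 May 2013.
Office Delay Adjustment: +496 days → 5 October 2014.
Marketing Approval Extension: +582 days → 9 May 2016.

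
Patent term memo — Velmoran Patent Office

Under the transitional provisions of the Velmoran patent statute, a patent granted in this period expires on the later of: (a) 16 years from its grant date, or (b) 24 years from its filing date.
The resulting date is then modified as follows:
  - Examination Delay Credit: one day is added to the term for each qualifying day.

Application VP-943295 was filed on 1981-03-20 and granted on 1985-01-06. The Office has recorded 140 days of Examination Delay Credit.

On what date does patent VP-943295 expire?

August 7, 2005

(a) grant + 16 years → 6 January 2001.
(b) filing + 24 years → 20 March 2005.
Later of the two: 20 March 2005.
Examination Delay Credit: +140 days → 7 August 2005.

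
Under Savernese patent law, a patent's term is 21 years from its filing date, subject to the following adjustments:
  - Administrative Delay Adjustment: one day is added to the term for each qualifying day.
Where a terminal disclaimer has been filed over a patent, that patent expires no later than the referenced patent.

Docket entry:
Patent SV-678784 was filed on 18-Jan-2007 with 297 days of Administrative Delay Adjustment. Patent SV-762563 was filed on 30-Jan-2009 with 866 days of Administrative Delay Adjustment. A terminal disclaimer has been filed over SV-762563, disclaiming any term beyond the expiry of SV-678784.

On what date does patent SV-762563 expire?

Natural term of SV-762563:
  Base: filing + 21 years → 30 January 2030.
  Administrative Delay Adjustment: +866 days → 14 June 2032.
Expiry of referenced patent SV-678784:
  Base: filing + 21 years → 18 January 2028.
  Administrative Delay Adjustment: +297 days → 10 November 2028.
Terminal disclaimer: SV-762563 expires on the earlier of 14 June 2032 and 10 November 2028.

2028-11-10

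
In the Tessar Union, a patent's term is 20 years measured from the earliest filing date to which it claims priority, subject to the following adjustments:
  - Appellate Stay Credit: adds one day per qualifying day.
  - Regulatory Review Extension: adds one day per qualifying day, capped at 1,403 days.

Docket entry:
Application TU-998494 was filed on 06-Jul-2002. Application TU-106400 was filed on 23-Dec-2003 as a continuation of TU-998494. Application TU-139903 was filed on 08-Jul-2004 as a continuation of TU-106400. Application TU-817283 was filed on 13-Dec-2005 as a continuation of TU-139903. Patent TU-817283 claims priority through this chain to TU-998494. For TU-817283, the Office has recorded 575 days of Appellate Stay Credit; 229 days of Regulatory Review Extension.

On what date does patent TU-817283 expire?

Earliest priority filing: 6 July 2002.
Base term: 6 July 2002 + 20 years → 6 July 2022.
Appellate Stay Credit: +575 days → 1 February 2024.
Regulatory Review Extension: 229 days (within the 1403-day cap) → +229 days → 17 September 2024.

September 17, 2024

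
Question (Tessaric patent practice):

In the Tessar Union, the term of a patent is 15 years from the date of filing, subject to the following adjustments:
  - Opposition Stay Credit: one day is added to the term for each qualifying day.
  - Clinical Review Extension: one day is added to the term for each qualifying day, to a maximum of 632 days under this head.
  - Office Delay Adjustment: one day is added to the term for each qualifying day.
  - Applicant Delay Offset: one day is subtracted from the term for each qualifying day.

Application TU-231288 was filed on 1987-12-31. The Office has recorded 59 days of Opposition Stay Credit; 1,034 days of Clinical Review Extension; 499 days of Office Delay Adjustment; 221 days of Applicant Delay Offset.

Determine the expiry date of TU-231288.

August 26, 2005

Base term: filing date + 15 years → 31 December 2002.
Opposition Stay Credit: +59 days → 28 February 2003.
Clinical Review Extension: 1034 days claimed exceeds the 632-day cap, so +632 days → 21 November 2004.
Office Delay Adjustment: +499 days → 4 April 2006.
Applicant Delay Offset: −221 days → 26 August 2005.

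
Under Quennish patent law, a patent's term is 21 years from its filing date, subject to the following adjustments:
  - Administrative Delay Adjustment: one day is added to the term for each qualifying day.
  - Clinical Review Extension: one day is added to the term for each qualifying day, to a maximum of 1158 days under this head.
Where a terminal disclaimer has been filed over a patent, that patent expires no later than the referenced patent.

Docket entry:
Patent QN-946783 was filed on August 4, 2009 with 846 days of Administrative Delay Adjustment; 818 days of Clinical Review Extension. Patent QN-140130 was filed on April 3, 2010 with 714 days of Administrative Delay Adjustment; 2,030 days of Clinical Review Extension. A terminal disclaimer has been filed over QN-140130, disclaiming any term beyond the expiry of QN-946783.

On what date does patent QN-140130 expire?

Natural term of QN-140130:
  Base: filing + 21 years → 3 April 2031.
  Administrative Delay Adjustment: +714 days → 17 March 2033.
  Clinical Review Extension: 2030 days claimed exceeds the 1158-day cap, so +1158 days → 18 May 2036.
Expiry of referenced patent QN-946783:
  Base: filing + 21 years → 4 August 2030.
  Administrative Delay Adjustment: +846 days → 27 November 2032.
  Clinical Review Extension: 818 days (within the 1158-day cap) → +818 days → 23 February 2035.
Terminal disclaimer: QN-140130 expires on the earlier of 18 May 2036 and 23 February 2035.

February 23, 2035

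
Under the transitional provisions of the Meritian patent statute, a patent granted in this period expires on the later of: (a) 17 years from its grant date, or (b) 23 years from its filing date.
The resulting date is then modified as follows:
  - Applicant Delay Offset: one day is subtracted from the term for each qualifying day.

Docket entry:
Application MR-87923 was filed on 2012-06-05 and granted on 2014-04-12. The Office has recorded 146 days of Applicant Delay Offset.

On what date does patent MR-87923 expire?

2035-01-10

(a) grant + 17 years → 12 April 2031.
(b) filing + 23 years → 5 June 2035.
Later of the two: 5 June 2035.
Applicant Delay Offset: −146 days → 10 January 2035.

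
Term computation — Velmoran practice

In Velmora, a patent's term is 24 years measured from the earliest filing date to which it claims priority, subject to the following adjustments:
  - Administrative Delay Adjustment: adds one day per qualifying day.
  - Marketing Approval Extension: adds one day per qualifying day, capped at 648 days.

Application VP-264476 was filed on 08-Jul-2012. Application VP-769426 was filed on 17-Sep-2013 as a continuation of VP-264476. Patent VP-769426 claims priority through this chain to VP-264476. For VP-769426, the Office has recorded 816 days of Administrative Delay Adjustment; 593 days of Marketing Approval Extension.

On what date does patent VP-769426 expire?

Earliest priority filing: 8 July 2012.
Base term: 8 July 2012 + 24 years → 8 July 2036.
Administrative Delay Adjustment: +816 days → 2 October 2038.
Marketing Approval Extension: 593 days (within the 648-day cap) → +593 days → 17 May 2040.

2040-05-17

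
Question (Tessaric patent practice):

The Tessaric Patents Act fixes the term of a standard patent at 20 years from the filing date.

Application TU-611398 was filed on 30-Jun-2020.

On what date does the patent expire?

2040-06-30

Filing date + 20 years → 30 June 2040.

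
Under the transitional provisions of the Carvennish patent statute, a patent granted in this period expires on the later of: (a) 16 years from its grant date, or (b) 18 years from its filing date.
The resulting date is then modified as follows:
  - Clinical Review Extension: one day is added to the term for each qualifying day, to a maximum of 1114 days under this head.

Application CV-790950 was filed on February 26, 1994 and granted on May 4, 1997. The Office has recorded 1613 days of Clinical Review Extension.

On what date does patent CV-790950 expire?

May 22, 2016

(a) grant + 16 years → 4 May 2013.
(b) filing + 18 years → 26 February 2012.
Later of the two: 4 May 2013.
Clinical Review Extension: 1613 days claimed exceeds the 1114-day cap, so +1114 days → 22 May 2016.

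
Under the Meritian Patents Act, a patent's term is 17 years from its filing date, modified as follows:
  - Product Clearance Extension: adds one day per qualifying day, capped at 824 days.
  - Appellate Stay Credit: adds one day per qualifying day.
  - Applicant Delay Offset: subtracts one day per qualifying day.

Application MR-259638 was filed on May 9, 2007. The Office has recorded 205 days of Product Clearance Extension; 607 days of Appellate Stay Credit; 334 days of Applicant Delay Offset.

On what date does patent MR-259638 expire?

Base term: filing date + 17 years → 9 May 2024.
Product Clearance Extension: 205 days (within the 824-day cap) → +205 days → 30 November 2024.
Appellate Stay Credit: +607 days → 30 July 2026.
Applicant Delay Offset: −334 days → 30 August 2025.

2025-08-30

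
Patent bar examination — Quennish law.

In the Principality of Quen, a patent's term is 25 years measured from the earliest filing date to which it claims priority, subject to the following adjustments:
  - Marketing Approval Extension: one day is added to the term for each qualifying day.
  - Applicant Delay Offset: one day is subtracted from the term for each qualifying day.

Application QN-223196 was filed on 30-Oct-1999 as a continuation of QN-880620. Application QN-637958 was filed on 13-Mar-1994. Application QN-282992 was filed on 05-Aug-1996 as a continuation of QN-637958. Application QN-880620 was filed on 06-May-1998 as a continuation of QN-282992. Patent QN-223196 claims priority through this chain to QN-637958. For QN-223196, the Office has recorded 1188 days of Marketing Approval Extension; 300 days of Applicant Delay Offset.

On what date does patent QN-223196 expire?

August 17, 2021

Earliest priority filing: 13 March 1994.
Base term: 13 March 1994 + 25 years → 13 March 2019.
Marketing Approval Extension: +1188 days → 13 June 2022.
Applicant Delay Offset: −300 days → 17 August 2021.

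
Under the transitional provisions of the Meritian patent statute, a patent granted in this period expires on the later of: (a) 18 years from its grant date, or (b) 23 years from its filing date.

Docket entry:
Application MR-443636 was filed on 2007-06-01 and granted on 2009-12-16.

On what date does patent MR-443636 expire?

2030-06-01

(a) grant + 18 years → 16 December 2027.
(b) filing + 23 years → 1 June 2030.
Later of the two: 1 June 2030.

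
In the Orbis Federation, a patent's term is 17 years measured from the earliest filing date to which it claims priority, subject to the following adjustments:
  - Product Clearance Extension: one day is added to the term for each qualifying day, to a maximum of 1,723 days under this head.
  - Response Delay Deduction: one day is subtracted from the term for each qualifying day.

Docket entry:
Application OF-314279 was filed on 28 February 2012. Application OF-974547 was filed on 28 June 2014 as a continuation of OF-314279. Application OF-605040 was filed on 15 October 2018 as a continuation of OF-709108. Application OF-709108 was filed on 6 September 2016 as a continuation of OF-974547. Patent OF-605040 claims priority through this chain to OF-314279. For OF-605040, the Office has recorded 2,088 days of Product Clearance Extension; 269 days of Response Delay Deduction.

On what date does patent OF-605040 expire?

February 21, 2033

Earliest priority filing: 28 February 2012.
Base term: 28 February 2012 + 17 years → 28 February 2029.
Product Clearance Extension: 2088 days claimed exceeds the 1723-day cap, so +1723 days → 17 November 2033.
Response Delay Deduction: −269 days → 21 February 2033.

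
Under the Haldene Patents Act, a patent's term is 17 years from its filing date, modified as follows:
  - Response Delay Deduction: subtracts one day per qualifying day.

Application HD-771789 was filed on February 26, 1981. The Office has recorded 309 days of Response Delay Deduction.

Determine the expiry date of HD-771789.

April 23, 1997

Base term: filing date + 17 years → 26 February 1998.
Response Delay Deduction: −309 days → 23 April 1997.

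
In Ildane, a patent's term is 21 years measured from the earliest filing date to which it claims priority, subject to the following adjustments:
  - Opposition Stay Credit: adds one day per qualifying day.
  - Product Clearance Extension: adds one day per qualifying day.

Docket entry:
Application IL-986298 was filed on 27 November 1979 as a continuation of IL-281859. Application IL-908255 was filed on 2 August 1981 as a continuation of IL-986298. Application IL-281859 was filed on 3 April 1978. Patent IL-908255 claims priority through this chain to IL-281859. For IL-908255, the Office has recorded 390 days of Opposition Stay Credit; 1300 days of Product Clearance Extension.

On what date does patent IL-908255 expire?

2003-11-18

Earliest priority filing: 3 April 1978.
Base term: 3 April 1978 + 21 years → 3 April 1999.
Opposition Stay Credit: +390 days → 27 April 2000.
Product Clearance Extension: +1300 days → 18 November 2003.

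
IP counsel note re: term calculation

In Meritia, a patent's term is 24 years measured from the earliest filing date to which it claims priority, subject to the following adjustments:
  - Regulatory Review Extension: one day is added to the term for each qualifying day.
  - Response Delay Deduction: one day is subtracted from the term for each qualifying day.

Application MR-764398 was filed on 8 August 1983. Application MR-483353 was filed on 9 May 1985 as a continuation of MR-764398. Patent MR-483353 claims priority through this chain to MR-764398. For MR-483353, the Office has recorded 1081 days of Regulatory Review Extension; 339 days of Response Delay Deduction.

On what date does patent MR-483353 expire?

2009-08-19

Earliest priority filing: 8 August 1983.
Base term: 8 August 1983 + 24 years → 8 August 2007.
Regulatory Review Extension: +1081 days → 24 July 2010.
Response Delay Deduction: −339 days → 19 August 2009.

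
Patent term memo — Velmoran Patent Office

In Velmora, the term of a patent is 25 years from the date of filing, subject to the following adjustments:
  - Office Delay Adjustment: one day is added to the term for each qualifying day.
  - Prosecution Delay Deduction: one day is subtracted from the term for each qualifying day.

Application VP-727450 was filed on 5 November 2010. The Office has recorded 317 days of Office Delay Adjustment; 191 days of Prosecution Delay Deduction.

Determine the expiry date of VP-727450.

2036-03-10

Base term: filing date + 25 years → 5 November 2035.
Office Delay Adjustment: +317 days → 17 September 2036.
Prosecution Delay Deduction: −191 days → 10 March 2036.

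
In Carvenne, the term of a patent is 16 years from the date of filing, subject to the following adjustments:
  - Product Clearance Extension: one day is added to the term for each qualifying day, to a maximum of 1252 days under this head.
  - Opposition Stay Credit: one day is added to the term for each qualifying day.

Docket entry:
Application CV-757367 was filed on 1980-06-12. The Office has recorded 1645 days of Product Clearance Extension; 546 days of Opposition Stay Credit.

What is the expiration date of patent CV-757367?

May 15, 2001

Base term: filing date + 16 years → 12 June 1996.
Product Clearance Extension: 1645 days claimed exceeds the 1252-day cap, so +1252 days → 16 November 1999.
Opposition Stay Credit: +546 days → 15 May 2001.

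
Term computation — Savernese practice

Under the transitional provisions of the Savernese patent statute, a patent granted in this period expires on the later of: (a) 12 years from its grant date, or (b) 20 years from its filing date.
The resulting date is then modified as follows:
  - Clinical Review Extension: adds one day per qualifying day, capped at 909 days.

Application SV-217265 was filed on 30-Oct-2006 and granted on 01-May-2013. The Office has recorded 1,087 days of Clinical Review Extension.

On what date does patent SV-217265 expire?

2029-04-26

(a) grant + 12 years → 1 May 2025.
(b) filing + 20 years → 30 October 2026.
Later of the two: 30 October 2026.
Clinical Review Extension: 1087 days claimed exceeds the 909-day cap, so +909 days → 26 April 2029.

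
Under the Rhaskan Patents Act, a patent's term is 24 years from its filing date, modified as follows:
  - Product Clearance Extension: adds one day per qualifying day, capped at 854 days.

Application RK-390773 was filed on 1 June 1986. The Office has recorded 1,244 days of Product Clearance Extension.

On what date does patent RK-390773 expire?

Base term: filing date + 24 years → 1 June 2010.
Product Clearance Extension: 1244 days claimed exceeds the 854-day cap, so +854 days → 2 October 2012.

October 2, 2012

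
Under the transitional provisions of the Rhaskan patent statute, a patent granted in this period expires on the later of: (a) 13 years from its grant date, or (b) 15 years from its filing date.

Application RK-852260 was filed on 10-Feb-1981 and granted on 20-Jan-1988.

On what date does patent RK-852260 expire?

(a) grant + 13 years → 20 January 2001.
(b) filing + 15 years → 10 February 1996.
Later of the two: 20 January 2001.

2001-01-20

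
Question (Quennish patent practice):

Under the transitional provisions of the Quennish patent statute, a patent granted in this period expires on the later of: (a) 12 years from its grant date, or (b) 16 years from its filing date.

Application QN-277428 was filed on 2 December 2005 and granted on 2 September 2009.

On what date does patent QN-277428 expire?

(a) grant + 12 years → 2 September 2021.
(b) filing + 16 years → 2 December 2021.
Later of the two: 2 December 2021.

2021-12-02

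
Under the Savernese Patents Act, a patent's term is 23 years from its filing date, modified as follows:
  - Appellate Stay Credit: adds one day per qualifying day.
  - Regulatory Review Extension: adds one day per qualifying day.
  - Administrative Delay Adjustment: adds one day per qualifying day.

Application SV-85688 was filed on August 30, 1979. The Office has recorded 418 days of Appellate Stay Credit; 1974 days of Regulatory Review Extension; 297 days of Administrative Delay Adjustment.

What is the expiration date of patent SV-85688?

Base term: filing date + 23 years → 30 August 2002.
Appellate Stay Credit: +418 days → 22 October 2003.
Regulatory Review Extension: +1974 days → 18 March 2009.
Administrative Delay Adjustment: +297 days → 9 January 2010.

January 9, 2010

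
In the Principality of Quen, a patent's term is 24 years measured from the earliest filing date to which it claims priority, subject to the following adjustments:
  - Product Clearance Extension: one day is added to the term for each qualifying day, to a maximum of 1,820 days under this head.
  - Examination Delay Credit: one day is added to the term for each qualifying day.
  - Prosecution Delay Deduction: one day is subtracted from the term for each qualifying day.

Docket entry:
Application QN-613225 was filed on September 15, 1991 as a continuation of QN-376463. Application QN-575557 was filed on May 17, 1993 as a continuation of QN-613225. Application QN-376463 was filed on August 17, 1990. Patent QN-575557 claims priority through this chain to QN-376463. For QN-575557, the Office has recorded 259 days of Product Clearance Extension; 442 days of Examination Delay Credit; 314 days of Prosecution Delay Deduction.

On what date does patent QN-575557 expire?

September 8, 2015

Earliest priority filing: 17 August 1990.
Base term: 17 August 1990 + 24 years → 17 August 2014.
Product Clearance Extension: 259 days (within the 1820-day cap) → +259 days → 3 May 2015.
Examination Delay Credit: +442 days → 18 July 2016.
Prosecution Delay Deduction: −314 days → 8 September 2015.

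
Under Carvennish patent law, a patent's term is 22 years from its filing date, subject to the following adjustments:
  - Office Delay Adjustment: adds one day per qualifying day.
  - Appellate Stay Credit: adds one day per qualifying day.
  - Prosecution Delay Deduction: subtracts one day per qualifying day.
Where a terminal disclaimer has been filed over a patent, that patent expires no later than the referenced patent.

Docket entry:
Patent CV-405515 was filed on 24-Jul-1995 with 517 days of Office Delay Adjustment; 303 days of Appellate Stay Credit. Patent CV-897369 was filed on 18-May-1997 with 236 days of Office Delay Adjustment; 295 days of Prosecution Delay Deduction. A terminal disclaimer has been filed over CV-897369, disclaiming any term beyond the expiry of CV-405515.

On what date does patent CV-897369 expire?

2019-03-20

Natural term of CV-897369:
  Base: filing + 22 years → 18 May 2019.
  Office Delay Adjustment: +236 days → 9 January 2020.
  Prosecution Delay Deduction: −295 days → 20 March 2019.
Expiry of referenced patent CV-405515:
  Base: filing + 22 years → 24 July 2017.
  Office Delay Adjustment: +517 days → 23 December 2018.
  Appellate Stay Credit: +303 days → 22 October 2019.
Terminal disclaimer: CV-897369 expires on the earlier of 20 March 2019 and 22 October 2019.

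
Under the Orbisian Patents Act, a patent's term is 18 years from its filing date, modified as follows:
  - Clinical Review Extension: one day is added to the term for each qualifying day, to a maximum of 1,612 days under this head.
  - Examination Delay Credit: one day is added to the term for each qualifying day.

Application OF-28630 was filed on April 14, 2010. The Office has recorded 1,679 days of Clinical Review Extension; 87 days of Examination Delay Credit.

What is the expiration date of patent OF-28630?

2032-12-08

Base term: filing date + 18 years → 14 April 2028.
Clinical Review Extension: 1679 days claimed exceeds the 1612-day cap, so +1612 days → 12 September 2032.
Examination Delay Credit: +87 days → 8 December 2032.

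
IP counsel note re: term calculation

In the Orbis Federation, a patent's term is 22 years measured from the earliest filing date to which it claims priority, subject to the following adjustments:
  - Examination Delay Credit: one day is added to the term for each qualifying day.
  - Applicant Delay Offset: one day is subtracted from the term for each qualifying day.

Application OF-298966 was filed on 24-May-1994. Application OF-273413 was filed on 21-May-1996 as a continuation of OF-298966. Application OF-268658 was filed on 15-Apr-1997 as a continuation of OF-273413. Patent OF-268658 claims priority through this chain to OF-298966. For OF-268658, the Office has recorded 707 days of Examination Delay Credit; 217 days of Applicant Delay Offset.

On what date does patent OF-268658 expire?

Earliest priority filing: 24 May 1994.
Base term: 24 May 1994 + 22 years → 24 May 2016.
Examination Delay Credit: +707 days → 1 May 2018.
Applicant Delay Offset: −217 days → 26 September 2017.

September 26, 2017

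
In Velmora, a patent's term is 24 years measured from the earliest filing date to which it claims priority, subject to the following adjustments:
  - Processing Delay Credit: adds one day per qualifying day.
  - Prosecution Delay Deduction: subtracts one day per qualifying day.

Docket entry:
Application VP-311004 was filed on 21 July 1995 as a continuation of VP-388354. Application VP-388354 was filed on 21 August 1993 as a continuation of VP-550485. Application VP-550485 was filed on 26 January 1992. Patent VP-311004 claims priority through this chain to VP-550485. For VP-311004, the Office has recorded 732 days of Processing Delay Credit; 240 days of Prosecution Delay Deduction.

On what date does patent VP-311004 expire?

June 1, 2017

Earliest priority filing: 26 January 1992.
Base term: 26 January 1992 + 24 years → 26 January 2016.
Processing Delay Credit: +732 days → 27 January 2018.
Prosecution Delay Deduction: −240 days → 1 June 2017.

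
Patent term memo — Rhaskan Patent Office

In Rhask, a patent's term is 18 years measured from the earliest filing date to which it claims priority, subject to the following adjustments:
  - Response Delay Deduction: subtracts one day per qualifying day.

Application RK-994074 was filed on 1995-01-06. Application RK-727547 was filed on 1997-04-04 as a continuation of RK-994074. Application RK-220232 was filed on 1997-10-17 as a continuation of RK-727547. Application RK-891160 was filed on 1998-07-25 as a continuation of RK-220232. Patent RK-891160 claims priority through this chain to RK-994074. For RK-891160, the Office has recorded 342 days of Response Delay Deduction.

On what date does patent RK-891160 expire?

January 30, 2012

Earliest priority filing: 6 January 1995.
Base term: 6 January 1995 + 18 years → 6 January 2013.
Response Delay Deduction: −342 days → 30 January 2012.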